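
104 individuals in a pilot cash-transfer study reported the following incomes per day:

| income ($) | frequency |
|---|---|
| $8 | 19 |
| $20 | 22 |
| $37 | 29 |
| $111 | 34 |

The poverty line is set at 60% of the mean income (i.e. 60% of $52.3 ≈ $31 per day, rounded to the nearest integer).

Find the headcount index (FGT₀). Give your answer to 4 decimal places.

0.3942

41 of the 104 individuals have income below $31.
H = 41/104 = 0.3942.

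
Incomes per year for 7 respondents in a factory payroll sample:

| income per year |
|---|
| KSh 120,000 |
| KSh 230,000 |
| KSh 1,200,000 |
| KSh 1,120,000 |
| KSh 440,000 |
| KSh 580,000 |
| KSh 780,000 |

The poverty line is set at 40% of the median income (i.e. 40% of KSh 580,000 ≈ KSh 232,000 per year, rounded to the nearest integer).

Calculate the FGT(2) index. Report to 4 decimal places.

0.0333

Poor units: KSh 120,000, KSh 230,000 (q = 2 of N = 7).
Normalized shortfalls: (232000−120000)/232000 = 0.4828; (232000−230000)/232000 = 0.0086.
Squared: 0.2331; 0.0001.
Sum = 0.233130; P₂ = 0.233130 / 7 = 0.0333.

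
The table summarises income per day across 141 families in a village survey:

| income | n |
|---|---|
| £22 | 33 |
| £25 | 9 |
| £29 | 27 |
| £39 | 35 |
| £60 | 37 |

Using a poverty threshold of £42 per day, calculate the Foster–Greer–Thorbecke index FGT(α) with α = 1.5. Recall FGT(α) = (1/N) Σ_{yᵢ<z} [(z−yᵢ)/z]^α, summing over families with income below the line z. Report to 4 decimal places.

Poor units: 33×£22, 9×£25, 27×£29, 35×£39 (q = 104 of N = 141).
Relative gaps: (42−22)/42 = 0.4762 (×33); (42−25)/42 = 0.4048 (×9); (42−29)/42 = 0.3095 (×27); (42−39)/42 = 0.0714 (×35).
Raised to α = 1.5: 0.32860 (×33); 0.25751 (×9); 0.17220 (×27); 0.01909 (×35).
Sum = 18.479144; FGT(1.5) = 18.479144 / 141 = 0.1311.

0.1311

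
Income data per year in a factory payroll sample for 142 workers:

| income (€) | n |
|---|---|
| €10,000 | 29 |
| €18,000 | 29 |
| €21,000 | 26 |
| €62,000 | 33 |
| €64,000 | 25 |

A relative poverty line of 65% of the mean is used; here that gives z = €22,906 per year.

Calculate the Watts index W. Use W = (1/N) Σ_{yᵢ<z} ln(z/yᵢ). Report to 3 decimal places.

0.234

Poor units: 29×€10,000, 29×€18,000, 26×€21,000 (q = 84 of N = 142).
Log gaps: ln(22906/10000) = 0.8288 (×29); ln(22906/18000) = 0.2410 (×29); ln(22906/21000) = 0.0869 (×26).
W = 33.284174 / 142 = 0.234.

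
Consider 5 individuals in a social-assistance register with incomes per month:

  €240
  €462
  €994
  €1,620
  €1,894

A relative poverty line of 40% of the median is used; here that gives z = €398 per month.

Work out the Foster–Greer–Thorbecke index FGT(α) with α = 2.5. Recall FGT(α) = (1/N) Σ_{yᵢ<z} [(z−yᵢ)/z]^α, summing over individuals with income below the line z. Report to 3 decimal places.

0.020

Below z: €240 (q = 1 of N = 5).
Gap ratios (z−y)/z: (398−240)/398 = 0.3970.
Raised to α = 2.5: 0.09930.
Sum = 0.099297; FGT(2.5) = 0.099297 / 5 = 0.020.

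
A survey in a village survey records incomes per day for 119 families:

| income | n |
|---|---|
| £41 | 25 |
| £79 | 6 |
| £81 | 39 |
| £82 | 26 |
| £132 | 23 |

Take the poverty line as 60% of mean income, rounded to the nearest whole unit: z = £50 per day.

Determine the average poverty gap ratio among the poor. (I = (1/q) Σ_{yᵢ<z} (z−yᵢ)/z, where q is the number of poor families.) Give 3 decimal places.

Below z: 25×£41 (q = 25 of N = 119).
Relative gaps: 0.1800 (×25); sum = 4.500000.
I averages over the q = 25 poor units only: 4.500000 / 25 = 0.180.

0.180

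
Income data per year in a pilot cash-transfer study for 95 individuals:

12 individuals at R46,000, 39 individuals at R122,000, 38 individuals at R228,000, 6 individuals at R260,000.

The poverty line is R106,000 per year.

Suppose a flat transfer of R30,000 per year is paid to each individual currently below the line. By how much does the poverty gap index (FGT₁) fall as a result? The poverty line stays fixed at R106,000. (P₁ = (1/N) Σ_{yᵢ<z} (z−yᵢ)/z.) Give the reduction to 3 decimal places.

Before: below the line — 12×R46,000; poverty gap index (FGT₁) = 0.07150.
After the R30,000 transfer: below the line — 12×R76,000; poverty gap index (FGT₁) = 0.03575.
Reduction = 0.07150 − 0.03575 = 0.036.

0.036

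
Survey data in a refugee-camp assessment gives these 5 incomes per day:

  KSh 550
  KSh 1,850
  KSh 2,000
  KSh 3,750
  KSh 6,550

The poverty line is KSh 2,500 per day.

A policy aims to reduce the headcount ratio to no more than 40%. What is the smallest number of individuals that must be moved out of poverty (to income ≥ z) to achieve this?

3 of the 5 individuals are poor, so H = 3/5 = 0.600.
A headcount ratio of at most 40% allows at most ⌊0.40 × 5⌋ = 2 poor individuals.
So at least 3 − 2 = 1 must be lifted.

1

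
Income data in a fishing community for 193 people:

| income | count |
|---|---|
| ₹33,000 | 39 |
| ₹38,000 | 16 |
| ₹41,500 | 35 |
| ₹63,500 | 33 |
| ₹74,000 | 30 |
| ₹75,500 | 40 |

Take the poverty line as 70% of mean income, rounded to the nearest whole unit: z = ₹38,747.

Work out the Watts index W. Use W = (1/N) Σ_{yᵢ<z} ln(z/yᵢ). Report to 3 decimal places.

0.034

Below the line: 39×₹33,000, 16×₹38,000 (q = 55 of N = 193).
Log shortfalls: ln(38747/33000) = 0.1605 (×39); ln(38747/38000) = 0.0195 (×16).
W = 6.572760 / 193 = 0.034.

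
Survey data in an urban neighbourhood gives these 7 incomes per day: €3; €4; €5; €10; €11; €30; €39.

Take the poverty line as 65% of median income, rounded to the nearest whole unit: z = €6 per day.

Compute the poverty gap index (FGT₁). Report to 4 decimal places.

Incomes under z: €3, €4, €5 (q = 3 of N = 7).
Gap ratios (z−y)/z: (6−3)/6 = 0.5000; (6−4)/6 = 0.3333; (6−5)/6 = 0.1667.
Sum of shortfalls = 1.000000; P₁ averages over all N: 1.000000 / 7 = 0.1429.

0.1429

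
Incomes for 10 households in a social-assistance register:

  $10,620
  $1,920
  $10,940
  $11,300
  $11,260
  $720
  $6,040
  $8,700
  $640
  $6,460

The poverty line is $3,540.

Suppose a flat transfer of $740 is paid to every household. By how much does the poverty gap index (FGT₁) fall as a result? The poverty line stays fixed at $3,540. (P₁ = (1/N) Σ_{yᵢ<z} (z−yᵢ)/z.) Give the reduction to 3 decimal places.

0.063

Before: below the line — $640, $720, $1,920; poverty gap index (FGT₁) = 0.20734.
After the $740 transfer: below the line — $1,380, $1,460, $2,660; poverty gap index (FGT₁) = 0.14463.
Reduction = 0.20734 − 0.14463 = 0.063.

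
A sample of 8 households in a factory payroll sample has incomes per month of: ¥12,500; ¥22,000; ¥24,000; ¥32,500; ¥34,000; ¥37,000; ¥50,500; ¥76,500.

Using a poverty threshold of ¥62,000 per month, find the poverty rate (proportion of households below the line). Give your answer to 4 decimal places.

7 of the 8 households have income below ¥62,000.
H = 7/8 = 0.8750.

0.8750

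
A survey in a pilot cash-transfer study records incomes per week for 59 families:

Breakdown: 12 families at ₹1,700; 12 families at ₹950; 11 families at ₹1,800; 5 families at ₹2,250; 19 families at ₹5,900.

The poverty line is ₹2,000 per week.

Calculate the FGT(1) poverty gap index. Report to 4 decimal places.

0.1559

Poor units: 12×₹950, 12×₹1,700, 11×₹1,800 (q = 35 of N = 59).
Normalized shortfalls: (2000−950)/2000 = 0.5250 (×12); (2000−1700)/2000 = 0.1500 (×12); (2000−1800)/2000 = 0.1000 (×11).
Σ = 9.200000. Dividing by the full population N = 59 gives P₁ = 0.1559.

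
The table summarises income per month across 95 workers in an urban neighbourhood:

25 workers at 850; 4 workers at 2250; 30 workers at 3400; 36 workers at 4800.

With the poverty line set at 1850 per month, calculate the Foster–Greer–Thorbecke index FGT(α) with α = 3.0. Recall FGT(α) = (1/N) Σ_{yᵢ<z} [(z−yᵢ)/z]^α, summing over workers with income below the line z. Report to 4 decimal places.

Below the line: 25×850 (q = 25 of N = 95).
Shortfall ratios: (1850−850)/1850 = 0.5405 (×25).
Raised to α = 3.0: 0.15794 (×25).
Sum = 3.948433; FGT(3.0) = 3.948433 / 95 = 0.0416.

0.0416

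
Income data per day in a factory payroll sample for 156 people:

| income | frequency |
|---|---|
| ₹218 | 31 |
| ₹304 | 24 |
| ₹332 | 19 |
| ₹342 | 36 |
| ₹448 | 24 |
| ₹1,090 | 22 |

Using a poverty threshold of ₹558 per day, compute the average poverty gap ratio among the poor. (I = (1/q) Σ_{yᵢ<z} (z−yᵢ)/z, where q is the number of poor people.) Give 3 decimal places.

Incomes under z: 31×₹218, 24×₹304, 19×₹332, 36×₹342, 24×₹448 (q = 134 of N = 156).
Shortfall ratios (z−y)/z: 0.6093 (×31), 0.4552 (×24), 0.4050 (×19), 0.3871 (×36), 0.1971 (×24); sum = 56.175627.
I averages over the q = 134 poor units only: 56.175627 / 134 = 0.419.

0.419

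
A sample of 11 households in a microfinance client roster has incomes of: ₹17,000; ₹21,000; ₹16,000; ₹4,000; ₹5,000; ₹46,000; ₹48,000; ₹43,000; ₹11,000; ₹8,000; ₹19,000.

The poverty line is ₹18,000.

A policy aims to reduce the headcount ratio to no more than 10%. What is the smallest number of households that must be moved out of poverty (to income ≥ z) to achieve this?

Currently q = 6 of N = 11 are below the line (H = 0.545).
A headcount ratio of at most 10% allows at most ⌊0.10 × 11⌋ = 1 poor households.
So at least 6 − 1 = 5 must be lifted.

5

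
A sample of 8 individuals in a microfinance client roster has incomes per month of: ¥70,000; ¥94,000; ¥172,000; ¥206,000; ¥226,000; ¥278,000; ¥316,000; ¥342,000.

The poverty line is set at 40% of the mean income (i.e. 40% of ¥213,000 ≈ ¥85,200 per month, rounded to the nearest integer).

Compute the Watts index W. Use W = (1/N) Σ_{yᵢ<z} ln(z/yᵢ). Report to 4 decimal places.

0.0246

Below z: ¥70,000 (q = 1 of N = 8).
Log shortfalls: ln(85200/70000) = 0.1965.
W = 0.196506 / 8 = 0.0246.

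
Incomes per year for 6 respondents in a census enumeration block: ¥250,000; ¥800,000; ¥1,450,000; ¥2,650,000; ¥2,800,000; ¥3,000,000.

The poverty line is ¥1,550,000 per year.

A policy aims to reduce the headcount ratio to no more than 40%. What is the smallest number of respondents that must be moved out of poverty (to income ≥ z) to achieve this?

3 of the 6 respondents are poor, so H = 3/6 = 0.500.
A headcount ratio of at most 40% allows at most ⌊0.40 × 6⌋ = 2 poor respondents.
So at least 3 − 2 = 1 must be lifted.

1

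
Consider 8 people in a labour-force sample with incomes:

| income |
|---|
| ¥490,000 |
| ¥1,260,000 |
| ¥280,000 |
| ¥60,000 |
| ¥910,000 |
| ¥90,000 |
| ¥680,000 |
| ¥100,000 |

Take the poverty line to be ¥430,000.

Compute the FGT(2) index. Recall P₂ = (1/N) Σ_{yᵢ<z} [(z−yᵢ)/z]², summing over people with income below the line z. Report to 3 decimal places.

0.260

Below z: ¥60,000, ¥90,000, ¥100,000, ¥280,000 (q = 4 of N = 8).
Gap ratios (z−y)/z: (430000−60000)/430000 = 0.8605; (430000−90000)/430000 = 0.7907; (430000−100000)/430000 = 0.7674; (430000−280000)/430000 = 0.3488.
Squared: 0.7404; 0.6252; 0.5890; 0.1217.
Sum = 2.076257; P₂ = 2.076257 / 8 = 0.260.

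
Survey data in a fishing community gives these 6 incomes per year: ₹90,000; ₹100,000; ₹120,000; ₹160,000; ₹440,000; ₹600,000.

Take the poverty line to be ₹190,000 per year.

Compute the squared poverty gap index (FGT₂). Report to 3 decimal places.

0.110

Below the line: ₹90,000, ₹100,000, ₹120,000, ₹160,000 (q = 4 of N = 6).
Gap ratios (z−y)/z: (190000−90000)/190000 = 0.5263; (190000−100000)/190000 = 0.4737; (190000−120000)/190000 = 0.3684; (190000−160000)/190000 = 0.1579.
Squared: 0.2770; 0.2244; 0.1357; 0.0249.
Sum = 0.662050; P₂ = 0.662050 / 6 = 0.110.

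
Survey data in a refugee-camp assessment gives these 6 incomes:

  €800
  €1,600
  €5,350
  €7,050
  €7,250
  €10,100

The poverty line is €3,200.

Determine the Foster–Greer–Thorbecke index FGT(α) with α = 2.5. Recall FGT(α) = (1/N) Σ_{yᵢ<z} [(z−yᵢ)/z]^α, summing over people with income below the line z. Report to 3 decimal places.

Below z: €800, €1,600 (q = 2 of N = 6).
Shortfall ratios: (3200−800)/3200 = 0.7500; (3200−1600)/3200 = 0.5000.
Raised to α = 2.5: 0.48714; 0.17678.
Sum = 0.663916; FGT(2.5) = 0.663916 / 6 = 0.111.

0.111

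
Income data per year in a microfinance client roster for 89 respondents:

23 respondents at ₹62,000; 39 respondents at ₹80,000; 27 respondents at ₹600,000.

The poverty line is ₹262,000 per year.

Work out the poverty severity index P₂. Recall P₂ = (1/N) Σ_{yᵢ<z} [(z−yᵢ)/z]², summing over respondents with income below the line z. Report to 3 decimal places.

Incomes under z: 23×₹62,000, 39×₹80,000 (q = 62 of N = 89).
Relative gaps: (262000−62000)/262000 = 0.7634 (×23); (262000−80000)/262000 = 0.6947 (×39).
Squared: 0.5827 (×23); 0.4825 (×39).
Sum = 32.221840; P₂ = 32.221840 / 89 = 0.362.

0.362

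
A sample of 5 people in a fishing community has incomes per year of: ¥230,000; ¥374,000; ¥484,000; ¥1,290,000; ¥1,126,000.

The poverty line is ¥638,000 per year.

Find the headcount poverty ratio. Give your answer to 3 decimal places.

3 of the 5 people have income below ¥638,000.
H = 3/5 = 0.600.

0.600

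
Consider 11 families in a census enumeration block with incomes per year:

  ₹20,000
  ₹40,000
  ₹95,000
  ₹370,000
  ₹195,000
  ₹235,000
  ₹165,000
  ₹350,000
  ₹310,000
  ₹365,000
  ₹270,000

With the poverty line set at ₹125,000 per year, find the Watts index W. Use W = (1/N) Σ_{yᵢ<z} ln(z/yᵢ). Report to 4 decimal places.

Below z: ₹20,000, ₹40,000, ₹95,000 (q = 3 of N = 11).
Log shortfalls: ln(125000/20000) = 1.8326; ln(125000/40000) = 1.1394; ln(125000/95000) = 0.2744.
W = 3.246453 / 11 = 0.2951.

0.2951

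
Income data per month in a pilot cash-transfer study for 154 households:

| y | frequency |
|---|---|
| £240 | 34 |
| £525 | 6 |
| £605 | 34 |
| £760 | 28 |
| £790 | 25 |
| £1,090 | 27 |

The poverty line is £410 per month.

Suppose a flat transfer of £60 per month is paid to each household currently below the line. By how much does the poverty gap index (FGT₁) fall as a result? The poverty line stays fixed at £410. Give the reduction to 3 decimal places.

Before: below the line — 34×£240; poverty gap index (FGT₁) = 0.09154.
After the £60 transfer: below the line — 34×£300; poverty gap index (FGT₁) = 0.05923.
Reduction = 0.09154 − 0.05923 = 0.032.

0.032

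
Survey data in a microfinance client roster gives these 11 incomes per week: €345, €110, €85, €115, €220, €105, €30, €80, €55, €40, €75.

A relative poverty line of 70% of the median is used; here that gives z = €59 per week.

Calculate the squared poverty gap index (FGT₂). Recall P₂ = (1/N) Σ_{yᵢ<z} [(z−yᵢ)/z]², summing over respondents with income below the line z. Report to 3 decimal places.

Below the line: €30, €40, €55 (q = 3 of N = 11).
Gap ratios (z−y)/z: (59−30)/59 = 0.4915; (59−40)/59 = 0.3220; (59−55)/59 = 0.0678.
Squared: 0.2416; 0.1037; 0.0046.
Sum = 0.349899; P₂ = 0.349899 / 11 = 0.032.

0.032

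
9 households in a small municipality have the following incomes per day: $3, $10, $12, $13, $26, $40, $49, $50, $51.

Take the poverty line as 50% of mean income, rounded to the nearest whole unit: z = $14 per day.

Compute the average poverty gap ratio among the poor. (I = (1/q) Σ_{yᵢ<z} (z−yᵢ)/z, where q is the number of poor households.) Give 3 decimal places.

0.321

Below the line: $3, $10, $12, $13 (q = 4 of N = 9).
Shortfall ratios (z−y)/z: 0.7857, 0.2857, 0.1429, 0.0714; sum = 1.285714.
The income-gap ratio divides by q (the poor only): 1.285714 / 4 = 0.321.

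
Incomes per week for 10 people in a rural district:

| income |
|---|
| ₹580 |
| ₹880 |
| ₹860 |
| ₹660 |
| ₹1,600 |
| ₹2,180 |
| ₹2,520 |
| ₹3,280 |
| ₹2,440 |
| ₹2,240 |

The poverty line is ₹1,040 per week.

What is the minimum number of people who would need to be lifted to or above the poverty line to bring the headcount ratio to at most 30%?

4 of the 10 people are poor, so H = 4/10 = 0.400.
A headcount ratio of at most 30% allows at most ⌊0.30 × 10⌋ = 3 poor people.
So at least 4 − 3 = 1 must be lifted.

1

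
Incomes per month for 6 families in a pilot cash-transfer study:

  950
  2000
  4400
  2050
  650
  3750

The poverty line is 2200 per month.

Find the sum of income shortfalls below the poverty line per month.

Below the line: 650, 950, 2000, 2050 (q = 4 of N = 6).
Individual gaps: 2200−650 = 1550; 2200−950 = 1250; 2200−2000 = 200; 2200−2050 = 150.
Aggregate gap = 3150.

3150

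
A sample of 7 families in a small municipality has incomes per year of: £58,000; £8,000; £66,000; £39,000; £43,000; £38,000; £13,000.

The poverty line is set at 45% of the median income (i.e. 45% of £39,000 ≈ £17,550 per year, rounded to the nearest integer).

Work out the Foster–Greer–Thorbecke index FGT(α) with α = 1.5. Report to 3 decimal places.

0.076

Incomes under z: £8,000, £13,000 (q = 2 of N = 7).
Normalized shortfalls: (17550−8000)/17550 = 0.5442; (17550−13000)/17550 = 0.2593.
Raised to α = 1.5: 0.40141; 0.13201.
Sum = 0.533419; FGT(1.5) = 0.533419 / 7 = 0.076.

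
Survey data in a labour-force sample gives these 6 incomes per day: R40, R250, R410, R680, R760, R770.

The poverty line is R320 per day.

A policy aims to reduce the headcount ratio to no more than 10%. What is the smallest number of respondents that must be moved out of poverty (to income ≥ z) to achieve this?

2 of the 6 respondents are poor, so H = 2/6 = 0.333.
A headcount ratio of at most 10% allows at most ⌊0.10 × 6⌋ = 0 poor respondents.
So at least 2 − 0 = 2 must be lifted.

2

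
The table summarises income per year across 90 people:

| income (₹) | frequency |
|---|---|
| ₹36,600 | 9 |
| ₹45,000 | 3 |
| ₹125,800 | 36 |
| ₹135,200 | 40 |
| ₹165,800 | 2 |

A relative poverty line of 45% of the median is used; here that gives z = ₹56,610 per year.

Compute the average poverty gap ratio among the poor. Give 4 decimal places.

0.3164

Below z: 9×₹36,600, 3×₹45,000 (q = 12 of N = 90).
Shortfall ratios (z−y)/z: 0.3535 (×9), 0.2051 (×3); sum = 3.796502.
The income-gap ratio divides by q (the poor only): 3.796502 / 12 = 0.3164.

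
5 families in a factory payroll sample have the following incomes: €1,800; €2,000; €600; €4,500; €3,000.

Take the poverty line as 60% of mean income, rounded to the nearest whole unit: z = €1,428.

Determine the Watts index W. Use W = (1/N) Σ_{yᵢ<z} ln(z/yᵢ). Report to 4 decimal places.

0.1734

Below the line: €600 (q = 1 of N = 5).
ln(z/y) terms: ln(1428/600) = 0.8671.
W = 0.867100 / 5 = 0.1734.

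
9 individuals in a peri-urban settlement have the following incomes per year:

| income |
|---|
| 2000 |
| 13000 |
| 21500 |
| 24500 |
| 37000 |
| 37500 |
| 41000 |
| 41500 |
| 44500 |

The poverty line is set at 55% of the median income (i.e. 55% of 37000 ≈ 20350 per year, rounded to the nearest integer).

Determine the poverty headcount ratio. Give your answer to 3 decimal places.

2 of the 9 individuals have income below 20350.
H = 2/9 = 0.222.

0.222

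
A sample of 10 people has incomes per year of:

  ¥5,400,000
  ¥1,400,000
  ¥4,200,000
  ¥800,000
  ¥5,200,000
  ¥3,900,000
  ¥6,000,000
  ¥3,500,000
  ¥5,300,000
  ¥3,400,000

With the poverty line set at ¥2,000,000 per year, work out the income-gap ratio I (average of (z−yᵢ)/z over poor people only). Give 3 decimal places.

Below z: ¥800,000, ¥1,400,000 (q = 2 of N = 10).
Relative gaps: 0.6000, 0.3000; sum = 0.900000.
The income-gap ratio divides by q (the poor only): 0.900000 / 2 = 0.450.

0.450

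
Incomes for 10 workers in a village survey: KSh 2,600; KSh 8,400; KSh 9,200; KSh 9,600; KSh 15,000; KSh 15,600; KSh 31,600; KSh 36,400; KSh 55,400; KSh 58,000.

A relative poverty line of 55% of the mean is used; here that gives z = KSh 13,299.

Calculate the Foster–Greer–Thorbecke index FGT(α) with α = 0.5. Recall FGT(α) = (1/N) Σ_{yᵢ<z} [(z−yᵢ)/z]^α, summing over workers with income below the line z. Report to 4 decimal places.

Poor units: KSh 2,600, KSh 8,400, KSh 9,200, KSh 9,600 (q = 4 of N = 10).
Relative gaps: (13299−2600)/13299 = 0.8045; (13299−8400)/13299 = 0.3684; (13299−9200)/13299 = 0.3082; (13299−9600)/13299 = 0.2781.
Raised to α = 0.5: 0.89694; 0.60694; 0.55517; 0.52739.
Sum = 2.586441; FGT(0.5) = 2.586441 / 10 = 0.2586.

0.2586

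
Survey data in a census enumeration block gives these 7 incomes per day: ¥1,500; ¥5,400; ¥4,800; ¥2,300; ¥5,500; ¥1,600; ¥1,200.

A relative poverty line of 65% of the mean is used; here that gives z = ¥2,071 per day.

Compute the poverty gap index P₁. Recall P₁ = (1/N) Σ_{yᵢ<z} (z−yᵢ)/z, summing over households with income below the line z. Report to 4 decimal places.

0.1320

Poor units: ¥1,200, ¥1,500, ¥1,600 (q = 3 of N = 7).
Relative gaps: (2071−1200)/2071 = 0.4206; (2071−1500)/2071 = 0.2757; (2071−1600)/2071 = 0.2274.
Sum of shortfalls = 0.923708; P₁ averages over all N: 0.923708 / 7 = 0.1320.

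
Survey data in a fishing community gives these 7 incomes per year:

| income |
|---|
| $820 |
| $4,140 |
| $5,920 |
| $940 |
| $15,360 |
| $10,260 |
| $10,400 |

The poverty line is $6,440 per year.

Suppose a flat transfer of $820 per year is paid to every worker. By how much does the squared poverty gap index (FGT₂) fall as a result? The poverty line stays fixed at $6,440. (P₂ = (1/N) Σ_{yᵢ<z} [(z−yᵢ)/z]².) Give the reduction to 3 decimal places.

0.070

Before: below the line — $820, $940, $4,140, $5,920; squared poverty gap index (FGT₂) = 0.23214.
After the $820 transfer: below the line — $1,640, $1,760, $4,960; squared poverty gap index (FGT₂) = 0.16235.
Reduction = 0.23214 − 0.16235 = 0.070.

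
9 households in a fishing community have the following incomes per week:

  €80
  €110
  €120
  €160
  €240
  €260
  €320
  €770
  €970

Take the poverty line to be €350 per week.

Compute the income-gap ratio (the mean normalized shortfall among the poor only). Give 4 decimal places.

Below the line: €80, €110, €120, €160, €240, €260, €320 (q = 7 of N = 9).
Relative gaps: 0.7714, 0.6857, 0.6571, 0.5429, 0.3143, 0.2571, 0.0857; sum = 3.314286.
The income-gap ratio divides by q (the poor only): 3.314286 / 7 = 0.4735.

0.4735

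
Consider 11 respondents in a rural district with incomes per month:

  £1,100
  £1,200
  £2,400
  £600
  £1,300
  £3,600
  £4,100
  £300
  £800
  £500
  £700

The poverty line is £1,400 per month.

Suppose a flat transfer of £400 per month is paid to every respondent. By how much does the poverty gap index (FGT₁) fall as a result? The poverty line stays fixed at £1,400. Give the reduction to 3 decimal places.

Before: below the line — £300, £500, £600, £700, £800, £1,100, £1,200, £1,300; poverty gap index (FGT₁) = 0.30519.
After the £400 transfer: below the line — £700, £900, £1,000, £1,100, £1,200; poverty gap index (FGT₁) = 0.13636.
Reduction = 0.30519 − 0.13636 = 0.169.

0.169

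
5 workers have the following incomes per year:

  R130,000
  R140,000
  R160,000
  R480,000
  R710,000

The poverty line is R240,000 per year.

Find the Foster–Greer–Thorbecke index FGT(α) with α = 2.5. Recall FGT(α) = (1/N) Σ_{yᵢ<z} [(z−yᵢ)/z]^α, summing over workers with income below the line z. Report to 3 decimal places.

0.064

Below the line: R130,000, R140,000, R160,000 (q = 3 of N = 5).
Normalized shortfalls: (240000−130000)/240000 = 0.4583; (240000−140000)/240000 = 0.4167; (240000−160000)/240000 = 0.3333.
Raised to α = 2.5: 0.14222; 0.11207; 0.06415.
Sum = 0.318433; FGT(2.5) = 0.318433 / 5 = 0.064.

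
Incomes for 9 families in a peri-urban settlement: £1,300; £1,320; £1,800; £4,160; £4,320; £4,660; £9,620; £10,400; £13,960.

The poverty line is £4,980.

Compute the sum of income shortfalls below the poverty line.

Below the line: £1,300, £1,320, £1,800, £4,160, £4,320, £4,660 (q = 6 of N = 9).
Individual gaps: 4980−1300 = 3680; 4980−1320 = 3660; 4980−1800 = 3180; 4980−4160 = 820; 4980−4320 = 660; 4980−4660 = 320.
Aggregate gap = £12,320.

£12,320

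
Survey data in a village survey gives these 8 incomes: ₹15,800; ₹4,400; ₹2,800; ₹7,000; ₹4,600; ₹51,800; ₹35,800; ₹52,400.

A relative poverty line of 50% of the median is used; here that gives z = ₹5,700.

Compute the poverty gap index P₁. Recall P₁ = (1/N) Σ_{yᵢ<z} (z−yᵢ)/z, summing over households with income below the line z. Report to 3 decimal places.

0.116

Below the line: ₹2,800, ₹4,400, ₹4,600 (q = 3 of N = 8).
Gap ratios (z−y)/z: (5700−2800)/5700 = 0.5088; (5700−4400)/5700 = 0.2281; (5700−4600)/5700 = 0.1930.
Sum of shortfalls = 0.929825; P₁ averages over all N: 0.929825 / 8 = 0.116.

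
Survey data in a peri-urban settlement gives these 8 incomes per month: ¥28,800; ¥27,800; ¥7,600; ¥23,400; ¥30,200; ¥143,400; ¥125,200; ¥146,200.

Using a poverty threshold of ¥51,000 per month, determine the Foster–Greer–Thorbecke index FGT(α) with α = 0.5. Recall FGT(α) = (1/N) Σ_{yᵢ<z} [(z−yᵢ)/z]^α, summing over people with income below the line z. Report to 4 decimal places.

0.4539

Below z: ¥7,600, ¥23,400, ¥27,800, ¥28,800, ¥30,200 (q = 5 of N = 8).
Normalized shortfalls: (51000−7600)/51000 = 0.8510; (51000−23400)/51000 = 0.5412; (51000−27800)/51000 = 0.4549; (51000−28800)/51000 = 0.4353; (51000−30200)/51000 = 0.4078.
Raised to α = 0.5: 0.92249; 0.73565; 0.67446; 0.65977; 0.63863.
Sum = 3.630991; FGT(0.5) = 3.630991 / 8 = 0.4539.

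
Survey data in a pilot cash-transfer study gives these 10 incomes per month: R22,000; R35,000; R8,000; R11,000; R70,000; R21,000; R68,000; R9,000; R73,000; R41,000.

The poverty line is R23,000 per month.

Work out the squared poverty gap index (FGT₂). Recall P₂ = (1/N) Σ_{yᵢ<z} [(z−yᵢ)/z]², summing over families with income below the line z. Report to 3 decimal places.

0.108

Below the line: R8,000, R9,000, R11,000, R21,000, R22,000 (q = 5 of N = 10).
Gap ratios (z−y)/z: (23000−8000)/23000 = 0.6522; (23000−9000)/23000 = 0.6087; (23000−11000)/23000 = 0.5217; (23000−21000)/23000 = 0.0870; (23000−22000)/23000 = 0.0435.
Squared: 0.4253; 0.3705; 0.2722; 0.0076; 0.0019.
Sum = 1.077505; P₂ = 1.077505 / 10 = 0.108.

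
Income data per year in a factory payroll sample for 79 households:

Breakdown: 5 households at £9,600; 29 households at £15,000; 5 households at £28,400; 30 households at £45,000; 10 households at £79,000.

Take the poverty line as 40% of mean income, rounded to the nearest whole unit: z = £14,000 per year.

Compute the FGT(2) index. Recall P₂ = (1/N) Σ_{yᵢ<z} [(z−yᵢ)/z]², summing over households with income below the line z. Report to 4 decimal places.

0.0063

Below z: 5×£9,600 (q = 5 of N = 79).
Gap ratios (z−y)/z: (14000−9600)/14000 = 0.3143 (×5).
Squared: 0.0988 (×5).
Sum = 0.493878; P₂ = 0.493878 / 79 = 0.0063.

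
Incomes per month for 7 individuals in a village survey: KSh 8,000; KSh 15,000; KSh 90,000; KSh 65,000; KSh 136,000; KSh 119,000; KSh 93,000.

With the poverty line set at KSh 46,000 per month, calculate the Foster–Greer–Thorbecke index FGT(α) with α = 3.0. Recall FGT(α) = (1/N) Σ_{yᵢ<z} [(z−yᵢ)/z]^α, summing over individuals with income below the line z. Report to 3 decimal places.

Incomes under z: KSh 8,000, KSh 15,000 (q = 2 of N = 7).
Gap ratios (z−y)/z: (46000−8000)/46000 = 0.8261; (46000−15000)/46000 = 0.6739.
Raised to α = 3.0: 0.56374; 0.30606.
Sum = 0.869802; FGT(3.0) = 0.869802 / 7 = 0.124.

0.124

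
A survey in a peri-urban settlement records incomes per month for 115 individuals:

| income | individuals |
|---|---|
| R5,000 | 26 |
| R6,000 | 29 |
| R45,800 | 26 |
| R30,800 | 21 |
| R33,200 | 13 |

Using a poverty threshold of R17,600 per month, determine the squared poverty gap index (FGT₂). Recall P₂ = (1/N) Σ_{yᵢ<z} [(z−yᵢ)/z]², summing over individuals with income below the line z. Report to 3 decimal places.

Incomes under z: 26×R5,000, 29×R6,000 (q = 55 of N = 115).
Normalized shortfalls: (17600−5000)/17600 = 0.7159 (×26); (17600−6000)/17600 = 0.6591 (×29).
Squared: 0.5125 (×26); 0.4344 (×29).
Sum = 25.923295; P₂ = 25.923295 / 115 = 0.225.

0.225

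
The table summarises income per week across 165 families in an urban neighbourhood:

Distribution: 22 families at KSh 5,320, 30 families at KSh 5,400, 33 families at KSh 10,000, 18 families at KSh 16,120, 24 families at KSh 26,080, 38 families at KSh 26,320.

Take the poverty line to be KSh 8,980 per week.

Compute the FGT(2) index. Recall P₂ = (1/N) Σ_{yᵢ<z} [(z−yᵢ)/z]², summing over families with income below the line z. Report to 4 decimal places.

Below the line: 22×KSh 5,320, 30×KSh 5,400 (q = 52 of N = 165).
Shortfall ratios: (8980−5320)/8980 = 0.4076 (×22); (8980−5400)/8980 = 0.3987 (×30).
Squared: 0.1661 (×22); 0.1589 (×30).
Sum = 8.422518; P₂ = 8.422518 / 165 = 0.0510.

0.0510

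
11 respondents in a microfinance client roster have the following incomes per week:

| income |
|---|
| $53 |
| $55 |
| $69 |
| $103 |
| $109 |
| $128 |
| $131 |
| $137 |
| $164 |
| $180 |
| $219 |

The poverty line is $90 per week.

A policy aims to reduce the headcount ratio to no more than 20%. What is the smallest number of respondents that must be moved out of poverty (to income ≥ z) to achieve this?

1

3 of the 11 respondents are poor, so H = 3/11 = 0.273.
A headcount ratio of at most 20% allows at most ⌊0.20 × 11⌋ = 2 poor respondents.
So at least 3 − 2 = 1 must be lifted.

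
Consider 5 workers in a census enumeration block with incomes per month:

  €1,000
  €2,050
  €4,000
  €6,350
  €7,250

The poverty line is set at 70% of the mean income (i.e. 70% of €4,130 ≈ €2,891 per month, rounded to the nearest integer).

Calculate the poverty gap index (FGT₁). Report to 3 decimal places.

Incomes under z: €1,000, €2,050 (q = 2 of N = 5).
Shortfall ratios: (2891−1000)/2891 = 0.6541; (2891−2050)/2891 = 0.2909.
Σ = 0.945002. Dividing by the full population N = 5 gives P₁ = 0.189.

0.189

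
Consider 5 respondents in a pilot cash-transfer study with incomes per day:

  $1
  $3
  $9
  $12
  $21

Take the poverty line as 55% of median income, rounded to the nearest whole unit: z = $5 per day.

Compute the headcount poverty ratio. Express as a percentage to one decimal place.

2 of the 5 respondents have income below $5.
H = 2/5 = 40.0%.

40.0%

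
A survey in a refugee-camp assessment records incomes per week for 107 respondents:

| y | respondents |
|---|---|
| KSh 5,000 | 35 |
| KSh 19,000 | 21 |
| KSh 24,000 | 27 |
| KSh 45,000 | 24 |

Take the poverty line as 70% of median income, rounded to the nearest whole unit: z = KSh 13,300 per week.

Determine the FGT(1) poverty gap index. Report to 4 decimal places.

Incomes under z: 35×KSh 5,000 (q = 35 of N = 107).
Relative gaps: (13300−5000)/13300 = 0.6241 (×35).
Sum of shortfalls = 21.842105; P₁ averages over all N: 21.842105 / 107 = 0.2041.

0.2041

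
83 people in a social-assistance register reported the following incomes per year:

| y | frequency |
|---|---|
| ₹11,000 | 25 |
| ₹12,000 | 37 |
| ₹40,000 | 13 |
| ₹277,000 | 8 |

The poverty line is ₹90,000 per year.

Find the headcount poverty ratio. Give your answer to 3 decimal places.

0.904

75 of the 83 people have income below ₹90,000.
H = 75/83 = 0.904.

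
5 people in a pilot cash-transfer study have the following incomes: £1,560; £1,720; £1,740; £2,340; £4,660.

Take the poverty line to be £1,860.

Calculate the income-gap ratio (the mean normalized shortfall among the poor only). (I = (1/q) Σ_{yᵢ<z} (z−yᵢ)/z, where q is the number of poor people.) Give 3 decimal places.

0.100

Incomes under z: £1,560, £1,720, £1,740 (q = 3 of N = 5).
Relative gaps: 0.1613, 0.0753, 0.0645; sum = 0.301075.
I averages over the q = 3 poor units only: 0.301075 / 3 = 0.100.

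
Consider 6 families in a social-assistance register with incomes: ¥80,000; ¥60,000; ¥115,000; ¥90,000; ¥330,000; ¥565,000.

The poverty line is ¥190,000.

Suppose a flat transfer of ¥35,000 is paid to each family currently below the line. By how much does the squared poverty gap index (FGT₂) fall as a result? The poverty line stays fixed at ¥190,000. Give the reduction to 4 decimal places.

Before: below the line — ¥60,000, ¥80,000, ¥90,000, ¥115,000; squared poverty gap index (FGT₂) = 0.206025.
After the ¥35,000 transfer: below the line — ¥95,000, ¥115,000, ¥125,000, ¥150,000; squared poverty gap index (FGT₂) = 0.094529.
Reduction = 0.206025 − 0.094529 = 0.1115.

0.1115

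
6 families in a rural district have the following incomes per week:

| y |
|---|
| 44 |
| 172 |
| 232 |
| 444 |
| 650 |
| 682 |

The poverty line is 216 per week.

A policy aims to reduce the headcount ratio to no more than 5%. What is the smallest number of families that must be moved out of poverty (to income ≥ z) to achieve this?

2 of the 6 families are poor, so H = 2/6 = 0.333.
A headcount ratio of at most 5% allows at most ⌊0.05 × 6⌋ = 0 poor families.
So at least 2 − 0 = 2 must be lifted.

2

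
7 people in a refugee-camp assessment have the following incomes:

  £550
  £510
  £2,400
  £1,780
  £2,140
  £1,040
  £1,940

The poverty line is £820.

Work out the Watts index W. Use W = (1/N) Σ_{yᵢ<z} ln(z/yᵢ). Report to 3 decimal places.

0.125

Below the line: £510, £550 (q = 2 of N = 7).
Log shortfalls: ln(820/510) = 0.4749; ln(820/550) = 0.3994.
W = 0.874280 / 7 = 0.125.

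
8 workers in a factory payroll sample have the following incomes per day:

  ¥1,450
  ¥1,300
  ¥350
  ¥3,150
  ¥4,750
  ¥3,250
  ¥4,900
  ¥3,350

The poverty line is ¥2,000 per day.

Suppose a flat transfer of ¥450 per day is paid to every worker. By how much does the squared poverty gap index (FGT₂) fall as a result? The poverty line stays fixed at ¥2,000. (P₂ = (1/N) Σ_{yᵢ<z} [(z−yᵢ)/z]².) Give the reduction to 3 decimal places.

Before: below the line — ¥350, ¥1,300, ¥1,450; squared poverty gap index (FGT₂) = 0.10984.
After the ¥450 transfer: below the line — ¥800, ¥1,750, ¥1,900; squared poverty gap index (FGT₂) = 0.04727.
Reduction = 0.10984 − 0.04727 = 0.063.

0.063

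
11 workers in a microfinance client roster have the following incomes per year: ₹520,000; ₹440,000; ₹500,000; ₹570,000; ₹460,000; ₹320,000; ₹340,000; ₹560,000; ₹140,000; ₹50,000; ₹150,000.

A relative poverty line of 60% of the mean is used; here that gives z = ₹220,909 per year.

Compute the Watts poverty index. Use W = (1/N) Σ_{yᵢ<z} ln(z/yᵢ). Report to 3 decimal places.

0.212

Poor units: ₹50,000, ₹140,000, ₹150,000 (q = 3 of N = 11).
Log gaps: ln(220909/50000) = 1.4857; ln(220909/140000) = 0.4561; ln(220909/150000) = 0.3871.
W = 2.328952 / 11 = 0.212.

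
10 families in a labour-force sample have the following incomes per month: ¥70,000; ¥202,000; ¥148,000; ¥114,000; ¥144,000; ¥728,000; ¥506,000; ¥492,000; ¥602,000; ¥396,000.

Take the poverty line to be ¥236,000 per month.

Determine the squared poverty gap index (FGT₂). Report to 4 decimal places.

0.1074

Poor units: ¥70,000, ¥114,000, ¥144,000, ¥148,000, ¥202,000 (q = 5 of N = 10).
Shortfall ratios: (236000−70000)/236000 = 0.7034; (236000−114000)/236000 = 0.5169; (236000−144000)/236000 = 0.3898; (236000−148000)/236000 = 0.3729; (236000−202000)/236000 = 0.1441.
Squared: 0.4948; 0.2672; 0.1520; 0.1390; 0.0208.
Sum = 1.073758; P₂ = 1.073758 / 10 = 0.1074.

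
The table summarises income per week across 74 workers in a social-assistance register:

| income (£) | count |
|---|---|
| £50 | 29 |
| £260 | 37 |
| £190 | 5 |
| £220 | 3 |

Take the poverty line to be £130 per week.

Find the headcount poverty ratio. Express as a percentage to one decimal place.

39.2%

29 of the 74 workers have income below £130.
H = 29/74 = 39.2%.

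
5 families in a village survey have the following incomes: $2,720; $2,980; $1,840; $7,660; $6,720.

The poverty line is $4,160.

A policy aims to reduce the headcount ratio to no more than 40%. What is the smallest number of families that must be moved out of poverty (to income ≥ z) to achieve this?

Currently q = 3 of N = 5 are below the line (H = 0.600).
A headcount ratio of at most 40% allows at most ⌊0.40 × 5⌋ = 2 poor families.
So at least 3 − 2 = 1 must be lifted.

1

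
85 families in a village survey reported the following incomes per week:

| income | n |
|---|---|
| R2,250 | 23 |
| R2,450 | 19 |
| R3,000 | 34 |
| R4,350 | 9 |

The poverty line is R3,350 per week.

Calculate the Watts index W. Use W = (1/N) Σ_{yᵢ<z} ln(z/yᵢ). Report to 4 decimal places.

0.2218

Below z: 23×R2,250, 19×R2,450, 34×R3,000 (q = 76 of N = 85).
Log shortfalls: ln(3350/2250) = 0.3980 (×23); ln(3350/2450) = 0.3129 (×19); ln(3350/3000) = 0.1103 (×34).
W = 18.851101 / 85 = 0.2218.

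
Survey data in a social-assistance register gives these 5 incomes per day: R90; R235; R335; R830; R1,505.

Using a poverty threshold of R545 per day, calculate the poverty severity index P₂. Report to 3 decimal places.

0.234

Below z: R90, R235, R335 (q = 3 of N = 5).
Normalized shortfalls: (545−90)/545 = 0.8349; (545−235)/545 = 0.5688; (545−335)/545 = 0.3853.
Squared: 0.6970; 0.3235; 0.1485.
Sum = 1.169009; P₂ = 1.169009 / 5 = 0.234.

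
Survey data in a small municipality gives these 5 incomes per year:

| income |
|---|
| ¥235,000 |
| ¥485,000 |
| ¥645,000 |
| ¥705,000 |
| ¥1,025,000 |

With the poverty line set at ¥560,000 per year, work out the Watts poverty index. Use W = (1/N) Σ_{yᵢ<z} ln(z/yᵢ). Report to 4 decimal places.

Poor units: ¥235,000, ¥485,000 (q = 2 of N = 5).
ln(z/y) terms: ln(560000/235000) = 0.8684; ln(560000/485000) = 0.1438.
W = 1.012139 / 5 = 0.2024.

0.2024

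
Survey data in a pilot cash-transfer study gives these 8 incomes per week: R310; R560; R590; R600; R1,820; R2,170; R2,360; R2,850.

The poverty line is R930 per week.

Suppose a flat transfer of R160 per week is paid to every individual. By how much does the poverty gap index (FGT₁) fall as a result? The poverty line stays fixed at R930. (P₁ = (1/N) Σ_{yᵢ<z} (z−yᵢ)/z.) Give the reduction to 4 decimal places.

Before: below the line — R310, R560, R590, R600; poverty gap index (FGT₁) = 0.223118.
After the R160 transfer: below the line — R470, R720, R750, R760; poverty gap index (FGT₁) = 0.137097.
Reduction = 0.223118 − 0.137097 = 0.0860.

0.0860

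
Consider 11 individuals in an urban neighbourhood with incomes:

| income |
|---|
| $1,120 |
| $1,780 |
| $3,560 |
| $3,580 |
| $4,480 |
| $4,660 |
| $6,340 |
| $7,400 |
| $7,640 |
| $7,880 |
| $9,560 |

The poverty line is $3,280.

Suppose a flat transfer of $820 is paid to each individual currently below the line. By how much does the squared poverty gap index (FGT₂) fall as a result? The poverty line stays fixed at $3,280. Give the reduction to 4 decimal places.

0.0394

Before: below the line — $1,120, $1,780; squared poverty gap index (FGT₂) = 0.058437.
After the $820 transfer: below the line — $1,940, $2,600; squared poverty gap index (FGT₂) = 0.019080.
Reduction = 0.058437 − 0.019080 = 0.0394.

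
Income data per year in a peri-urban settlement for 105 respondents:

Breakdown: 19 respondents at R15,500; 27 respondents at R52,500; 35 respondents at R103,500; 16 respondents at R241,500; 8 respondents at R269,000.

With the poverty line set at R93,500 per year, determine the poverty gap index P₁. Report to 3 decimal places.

Poor units: 19×R15,500, 27×R52,500 (q = 46 of N = 105).
Normalized shortfalls: (93500−15500)/93500 = 0.8342 (×19); (93500−52500)/93500 = 0.4385 (×27).
Sum of shortfalls = 27.689840; P₁ averages over all N: 27.689840 / 105 = 0.264.

0.264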